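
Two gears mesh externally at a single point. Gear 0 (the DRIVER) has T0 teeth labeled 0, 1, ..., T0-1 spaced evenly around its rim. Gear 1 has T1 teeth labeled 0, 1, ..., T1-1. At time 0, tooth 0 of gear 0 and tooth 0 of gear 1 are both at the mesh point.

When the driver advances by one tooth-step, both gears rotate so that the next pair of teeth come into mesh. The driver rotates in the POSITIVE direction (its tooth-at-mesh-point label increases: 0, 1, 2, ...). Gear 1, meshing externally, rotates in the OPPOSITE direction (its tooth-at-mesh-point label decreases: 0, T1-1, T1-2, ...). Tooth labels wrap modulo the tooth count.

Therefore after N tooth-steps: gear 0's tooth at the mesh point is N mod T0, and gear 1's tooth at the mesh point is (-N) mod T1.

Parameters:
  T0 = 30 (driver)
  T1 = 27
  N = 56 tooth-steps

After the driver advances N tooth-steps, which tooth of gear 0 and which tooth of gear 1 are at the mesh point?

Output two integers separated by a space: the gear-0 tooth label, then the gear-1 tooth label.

Gear 0 (driver, T0=30): tooth at mesh = N mod T0
  56 = 1 * 30 + 26, so 56 mod 30 = 26
  gear 0 tooth = 26
Gear 1 (driven, T1=27): tooth at mesh = (-N) mod T1
  56 = 2 * 27 + 2, so 56 mod 27 = 2
  (-56) mod 27 = (-2) mod 27 = 27 - 2 = 25
Mesh after 56 steps: gear-0 tooth 26 meets gear-1 tooth 25

Answer: 26 25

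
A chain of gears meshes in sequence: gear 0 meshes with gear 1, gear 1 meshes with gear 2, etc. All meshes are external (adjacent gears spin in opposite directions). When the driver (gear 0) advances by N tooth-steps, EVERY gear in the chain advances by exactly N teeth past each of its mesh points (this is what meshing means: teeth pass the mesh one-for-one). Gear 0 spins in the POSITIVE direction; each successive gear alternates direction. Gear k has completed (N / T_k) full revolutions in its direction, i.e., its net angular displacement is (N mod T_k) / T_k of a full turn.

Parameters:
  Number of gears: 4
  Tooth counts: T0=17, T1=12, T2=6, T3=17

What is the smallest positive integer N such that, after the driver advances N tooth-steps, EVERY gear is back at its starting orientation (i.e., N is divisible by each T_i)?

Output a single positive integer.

Answer: 204

Derivation:
Gear k returns to start when N is a multiple of T_k.
All gears at start simultaneously when N is a common multiple of [17, 12, 6, 17]; the smallest such N is lcm(17, 12, 6, 17).
Start: lcm = T0 = 17
Fold in T1=12: gcd(17, 12) = 1; lcm(17, 12) = 17 * 12 / 1 = 204 / 1 = 204
Fold in T2=6: gcd(204, 6) = 6; lcm(204, 6) = 204 * 6 / 6 = 1224 / 6 = 204
Fold in T3=17: gcd(204, 17) = 17; lcm(204, 17) = 204 * 17 / 17 = 3468 / 17 = 204
Full cycle length = 204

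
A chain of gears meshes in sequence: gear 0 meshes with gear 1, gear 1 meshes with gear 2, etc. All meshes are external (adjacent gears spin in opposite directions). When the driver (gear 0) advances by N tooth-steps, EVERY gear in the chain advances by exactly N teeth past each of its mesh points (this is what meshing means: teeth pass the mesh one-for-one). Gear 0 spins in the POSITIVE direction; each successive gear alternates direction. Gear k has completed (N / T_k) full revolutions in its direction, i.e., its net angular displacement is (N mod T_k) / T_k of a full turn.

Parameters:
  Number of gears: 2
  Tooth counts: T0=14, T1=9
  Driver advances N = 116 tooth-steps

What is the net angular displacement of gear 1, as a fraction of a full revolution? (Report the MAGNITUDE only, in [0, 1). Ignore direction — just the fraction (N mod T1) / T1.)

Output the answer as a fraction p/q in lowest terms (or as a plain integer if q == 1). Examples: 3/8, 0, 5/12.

Chain of 2 gears, tooth counts: [14, 9]
  gear 0: T0=14, direction=positive, advance = 116 mod 14 = 4 teeth = 4/14 turn
  gear 1: T1=9, direction=negative, advance = 116 mod 9 = 8 teeth = 8/9 turn
Gear 1: 116 mod 9 = 8
Fraction = 8 / 9 = 8/9 (gcd(8,9)=1) = 8/9

Answer: 8/9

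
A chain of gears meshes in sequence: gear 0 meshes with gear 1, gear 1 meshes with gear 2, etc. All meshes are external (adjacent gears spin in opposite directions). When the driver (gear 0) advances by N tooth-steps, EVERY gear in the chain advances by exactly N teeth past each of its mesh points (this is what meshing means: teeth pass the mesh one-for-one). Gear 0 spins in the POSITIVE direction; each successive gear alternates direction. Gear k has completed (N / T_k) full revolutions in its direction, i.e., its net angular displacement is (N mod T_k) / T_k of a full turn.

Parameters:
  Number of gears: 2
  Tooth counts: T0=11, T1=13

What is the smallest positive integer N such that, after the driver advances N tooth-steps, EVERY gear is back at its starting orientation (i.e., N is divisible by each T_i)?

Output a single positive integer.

Gear k returns to start when N is a multiple of T_k.
All gears at start simultaneously when N is a common multiple of [11, 13]; the smallest such N is lcm(11, 13).
Start: lcm = T0 = 11
Fold in T1=13: gcd(11, 13) = 1; lcm(11, 13) = 11 * 13 / 1 = 143 / 1 = 143
Full cycle length = 143

Answer: 143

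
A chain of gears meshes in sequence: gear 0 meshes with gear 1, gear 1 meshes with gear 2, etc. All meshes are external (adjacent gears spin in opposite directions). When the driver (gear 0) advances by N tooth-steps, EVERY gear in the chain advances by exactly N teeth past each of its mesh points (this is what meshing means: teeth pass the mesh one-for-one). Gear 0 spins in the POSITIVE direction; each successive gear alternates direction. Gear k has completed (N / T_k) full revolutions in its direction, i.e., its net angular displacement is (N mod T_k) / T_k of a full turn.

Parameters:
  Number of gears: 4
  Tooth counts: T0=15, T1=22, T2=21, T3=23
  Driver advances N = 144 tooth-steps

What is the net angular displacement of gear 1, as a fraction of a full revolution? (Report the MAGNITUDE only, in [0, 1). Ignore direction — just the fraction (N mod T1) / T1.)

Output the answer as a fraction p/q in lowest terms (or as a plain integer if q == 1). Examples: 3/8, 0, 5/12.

Answer: 6/11

Derivation:
Chain of 4 gears, tooth counts: [15, 22, 21, 23]
  gear 0: T0=15, direction=positive, advance = 144 mod 15 = 9 teeth = 9/15 turn
  gear 1: T1=22, direction=negative, advance = 144 mod 22 = 12 teeth = 12/22 turn
  gear 2: T2=21, direction=positive, advance = 144 mod 21 = 18 teeth = 18/21 turn
  gear 3: T3=23, direction=negative, advance = 144 mod 23 = 6 teeth = 6/23 turn
Gear 1: 144 mod 22 = 12
Fraction = 12 / 22 = 6/11 (gcd(12,22)=2) = 6/11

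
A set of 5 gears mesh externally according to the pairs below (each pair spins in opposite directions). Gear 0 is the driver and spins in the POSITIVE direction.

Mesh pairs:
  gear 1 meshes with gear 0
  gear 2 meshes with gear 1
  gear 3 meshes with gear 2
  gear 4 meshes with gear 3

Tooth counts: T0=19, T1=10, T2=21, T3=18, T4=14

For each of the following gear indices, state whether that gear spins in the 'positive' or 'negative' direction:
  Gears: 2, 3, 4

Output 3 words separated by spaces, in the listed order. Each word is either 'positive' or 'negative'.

Gear 0 (driver): positive (depth 0)
  gear 1: meshes with gear 0 -> depth 1 -> negative (opposite of gear 0)
  gear 2: meshes with gear 1 -> depth 2 -> positive (opposite of gear 1)
  gear 3: meshes with gear 2 -> depth 3 -> negative (opposite of gear 2)
  gear 4: meshes with gear 3 -> depth 4 -> positive (opposite of gear 3)
Queried indices 2, 3, 4 -> positive, negative, positive

Answer: positive negative positive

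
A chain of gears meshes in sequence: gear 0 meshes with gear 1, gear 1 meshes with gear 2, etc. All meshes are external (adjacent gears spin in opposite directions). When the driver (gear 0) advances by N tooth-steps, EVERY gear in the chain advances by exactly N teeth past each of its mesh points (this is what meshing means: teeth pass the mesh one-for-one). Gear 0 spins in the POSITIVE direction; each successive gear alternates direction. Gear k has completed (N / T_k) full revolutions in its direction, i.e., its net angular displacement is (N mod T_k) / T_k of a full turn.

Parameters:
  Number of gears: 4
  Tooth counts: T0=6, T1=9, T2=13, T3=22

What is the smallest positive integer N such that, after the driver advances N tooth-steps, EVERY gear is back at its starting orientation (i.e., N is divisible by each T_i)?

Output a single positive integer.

Answer: 2574

Derivation:
Gear k returns to start when N is a multiple of T_k.
All gears at start simultaneously when N is a common multiple of [6, 9, 13, 22]; the smallest such N is lcm(6, 9, 13, 22).
Start: lcm = T0 = 6
Fold in T1=9: gcd(6, 9) = 3; lcm(6, 9) = 6 * 9 / 3 = 54 / 3 = 18
Fold in T2=13: gcd(18, 13) = 1; lcm(18, 13) = 18 * 13 / 1 = 234 / 1 = 234
Fold in T3=22: gcd(234, 22) = 2; lcm(234, 22) = 234 * 22 / 2 = 5148 / 2 = 2574
Full cycle length = 2574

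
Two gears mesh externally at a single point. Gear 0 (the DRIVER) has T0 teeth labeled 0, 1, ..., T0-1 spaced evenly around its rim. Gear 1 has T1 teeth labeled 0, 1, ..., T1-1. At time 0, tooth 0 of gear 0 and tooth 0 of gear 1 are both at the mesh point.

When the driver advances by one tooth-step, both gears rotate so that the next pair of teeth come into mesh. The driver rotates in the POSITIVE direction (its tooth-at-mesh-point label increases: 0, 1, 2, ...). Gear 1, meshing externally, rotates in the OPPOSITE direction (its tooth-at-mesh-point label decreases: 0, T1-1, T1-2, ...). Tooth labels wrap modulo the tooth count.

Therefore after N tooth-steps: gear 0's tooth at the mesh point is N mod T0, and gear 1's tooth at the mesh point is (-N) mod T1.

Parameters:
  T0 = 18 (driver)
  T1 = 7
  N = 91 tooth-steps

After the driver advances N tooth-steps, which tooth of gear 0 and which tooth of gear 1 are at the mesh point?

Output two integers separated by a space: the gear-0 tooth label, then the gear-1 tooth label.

Answer: 1 0

Derivation:
Gear 0 (driver, T0=18): tooth at mesh = N mod T0
  91 = 5 * 18 + 1, so 91 mod 18 = 1
  gear 0 tooth = 1
Gear 1 (driven, T1=7): tooth at mesh = (-N) mod T1
  91 = 13 * 7 + 0, so 91 mod 7 = 0
  (-91) mod 7 = 0
Mesh after 91 steps: gear-0 tooth 1 meets gear-1 tooth 0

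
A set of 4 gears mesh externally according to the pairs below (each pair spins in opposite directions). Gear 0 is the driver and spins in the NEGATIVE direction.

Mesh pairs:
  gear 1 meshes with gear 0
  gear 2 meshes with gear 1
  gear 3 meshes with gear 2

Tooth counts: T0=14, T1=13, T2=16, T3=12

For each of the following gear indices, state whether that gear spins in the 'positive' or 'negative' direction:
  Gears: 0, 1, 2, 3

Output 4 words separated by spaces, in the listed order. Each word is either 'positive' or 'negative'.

Answer: negative positive negative positive

Derivation:
Gear 0 (driver): negative (depth 0)
  gear 1: meshes with gear 0 -> depth 1 -> positive (opposite of gear 0)
  gear 2: meshes with gear 1 -> depth 2 -> negative (opposite of gear 1)
  gear 3: meshes with gear 2 -> depth 3 -> positive (opposite of gear 2)
Queried indices 0, 1, 2, 3 -> negative, positive, negative, positive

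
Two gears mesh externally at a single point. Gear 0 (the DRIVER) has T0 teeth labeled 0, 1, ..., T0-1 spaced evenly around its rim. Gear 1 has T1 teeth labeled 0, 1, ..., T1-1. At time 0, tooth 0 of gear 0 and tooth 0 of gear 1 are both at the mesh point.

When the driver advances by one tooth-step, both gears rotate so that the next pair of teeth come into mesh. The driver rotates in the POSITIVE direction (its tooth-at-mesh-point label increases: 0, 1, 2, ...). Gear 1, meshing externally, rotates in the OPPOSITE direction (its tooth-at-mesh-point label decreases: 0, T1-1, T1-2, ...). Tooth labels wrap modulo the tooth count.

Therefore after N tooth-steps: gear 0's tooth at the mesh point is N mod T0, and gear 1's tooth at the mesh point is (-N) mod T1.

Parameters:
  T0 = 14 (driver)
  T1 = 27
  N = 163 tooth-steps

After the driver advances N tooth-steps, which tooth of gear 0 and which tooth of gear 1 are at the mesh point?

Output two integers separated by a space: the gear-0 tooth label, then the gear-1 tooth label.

Answer: 9 26

Derivation:
Gear 0 (driver, T0=14): tooth at mesh = N mod T0
  163 = 11 * 14 + 9, so 163 mod 14 = 9
  gear 0 tooth = 9
Gear 1 (driven, T1=27): tooth at mesh = (-N) mod T1
  163 = 6 * 27 + 1, so 163 mod 27 = 1
  (-163) mod 27 = (-1) mod 27 = 27 - 1 = 26
Mesh after 163 steps: gear-0 tooth 9 meets gear-1 tooth 26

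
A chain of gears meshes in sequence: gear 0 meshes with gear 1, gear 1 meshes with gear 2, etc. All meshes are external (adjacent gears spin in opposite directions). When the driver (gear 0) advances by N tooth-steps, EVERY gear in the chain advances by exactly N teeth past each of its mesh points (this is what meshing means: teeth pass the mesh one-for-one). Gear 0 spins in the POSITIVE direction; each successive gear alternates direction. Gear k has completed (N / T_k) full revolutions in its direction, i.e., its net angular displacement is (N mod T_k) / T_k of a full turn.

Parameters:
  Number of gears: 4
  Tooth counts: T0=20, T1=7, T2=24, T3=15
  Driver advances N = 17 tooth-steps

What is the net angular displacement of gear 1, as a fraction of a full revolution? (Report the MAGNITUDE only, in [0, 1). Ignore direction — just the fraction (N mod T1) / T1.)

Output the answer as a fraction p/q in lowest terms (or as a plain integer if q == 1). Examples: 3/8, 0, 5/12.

Chain of 4 gears, tooth counts: [20, 7, 24, 15]
  gear 0: T0=20, direction=positive, advance = 17 mod 20 = 17 teeth = 17/20 turn
  gear 1: T1=7, direction=negative, advance = 17 mod 7 = 3 teeth = 3/7 turn
  gear 2: T2=24, direction=positive, advance = 17 mod 24 = 17 teeth = 17/24 turn
  gear 3: T3=15, direction=negative, advance = 17 mod 15 = 2 teeth = 2/15 turn
Gear 1: 17 mod 7 = 3
Fraction = 3 / 7 = 3/7 (gcd(3,7)=1) = 3/7

Answer: 3/7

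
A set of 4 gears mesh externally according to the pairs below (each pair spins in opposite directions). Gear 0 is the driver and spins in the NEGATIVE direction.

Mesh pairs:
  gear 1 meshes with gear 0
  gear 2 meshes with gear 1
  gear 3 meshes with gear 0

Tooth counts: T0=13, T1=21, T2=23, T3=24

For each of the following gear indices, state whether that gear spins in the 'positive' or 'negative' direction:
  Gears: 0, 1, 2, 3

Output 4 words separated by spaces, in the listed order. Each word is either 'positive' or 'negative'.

Gear 0 (driver): negative (depth 0)
  gear 1: meshes with gear 0 -> depth 1 -> positive (opposite of gear 0)
  gear 2: meshes with gear 1 -> depth 2 -> negative (opposite of gear 1)
  gear 3: meshes with gear 0 -> depth 1 -> positive (opposite of gear 0)
Queried indices 0, 1, 2, 3 -> negative, positive, negative, positive

Answer: negative positive negative positive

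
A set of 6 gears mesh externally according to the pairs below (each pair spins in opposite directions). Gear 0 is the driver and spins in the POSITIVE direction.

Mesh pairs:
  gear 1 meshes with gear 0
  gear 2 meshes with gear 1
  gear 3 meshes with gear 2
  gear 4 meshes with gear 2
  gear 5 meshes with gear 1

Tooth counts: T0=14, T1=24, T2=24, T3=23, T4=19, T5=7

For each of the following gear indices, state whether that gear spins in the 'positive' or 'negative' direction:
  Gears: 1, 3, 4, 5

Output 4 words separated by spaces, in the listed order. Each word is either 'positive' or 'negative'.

Gear 0 (driver): positive (depth 0)
  gear 1: meshes with gear 0 -> depth 1 -> negative (opposite of gear 0)
  gear 2: meshes with gear 1 -> depth 2 -> positive (opposite of gear 1)
  gear 3: meshes with gear 2 -> depth 3 -> negative (opposite of gear 2)
  gear 4: meshes with gear 2 -> depth 3 -> negative (opposite of gear 2)
  gear 5: meshes with gear 1 -> depth 2 -> positive (opposite of gear 1)
Queried indices 1, 3, 4, 5 -> negative, negative, negative, positive

Answer: negative negative negative positive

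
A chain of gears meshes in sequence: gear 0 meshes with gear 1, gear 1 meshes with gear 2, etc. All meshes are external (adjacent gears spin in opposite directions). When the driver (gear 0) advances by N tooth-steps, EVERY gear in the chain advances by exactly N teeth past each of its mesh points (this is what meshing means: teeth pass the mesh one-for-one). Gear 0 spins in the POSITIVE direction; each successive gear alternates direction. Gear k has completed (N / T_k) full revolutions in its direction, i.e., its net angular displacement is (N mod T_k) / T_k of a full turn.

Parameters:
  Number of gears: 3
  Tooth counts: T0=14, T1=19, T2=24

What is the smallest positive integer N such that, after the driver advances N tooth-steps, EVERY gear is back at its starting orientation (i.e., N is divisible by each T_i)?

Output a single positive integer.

Gear k returns to start when N is a multiple of T_k.
All gears at start simultaneously when N is a common multiple of [14, 19, 24]; the smallest such N is lcm(14, 19, 24).
Start: lcm = T0 = 14
Fold in T1=19: gcd(14, 19) = 1; lcm(14, 19) = 14 * 19 / 1 = 266 / 1 = 266
Fold in T2=24: gcd(266, 24) = 2; lcm(266, 24) = 266 * 24 / 2 = 6384 / 2 = 3192
Full cycle length = 3192

Answer: 3192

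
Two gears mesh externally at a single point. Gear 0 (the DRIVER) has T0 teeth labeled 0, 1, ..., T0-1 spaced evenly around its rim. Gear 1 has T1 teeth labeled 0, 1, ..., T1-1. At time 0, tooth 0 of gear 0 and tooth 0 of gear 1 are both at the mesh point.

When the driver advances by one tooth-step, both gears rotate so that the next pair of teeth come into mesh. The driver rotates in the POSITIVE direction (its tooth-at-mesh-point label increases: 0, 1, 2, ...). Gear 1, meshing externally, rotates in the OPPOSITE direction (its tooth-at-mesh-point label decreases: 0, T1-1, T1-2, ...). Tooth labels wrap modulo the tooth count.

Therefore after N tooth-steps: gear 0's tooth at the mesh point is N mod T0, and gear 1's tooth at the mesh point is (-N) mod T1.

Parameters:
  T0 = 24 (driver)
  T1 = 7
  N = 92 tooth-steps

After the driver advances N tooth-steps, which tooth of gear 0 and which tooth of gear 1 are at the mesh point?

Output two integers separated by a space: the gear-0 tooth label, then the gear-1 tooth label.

Answer: 20 6

Derivation:
Gear 0 (driver, T0=24): tooth at mesh = N mod T0
  92 = 3 * 24 + 20, so 92 mod 24 = 20
  gear 0 tooth = 20
Gear 1 (driven, T1=7): tooth at mesh = (-N) mod T1
  92 = 13 * 7 + 1, so 92 mod 7 = 1
  (-92) mod 7 = (-1) mod 7 = 7 - 1 = 6
Mesh after 92 steps: gear-0 tooth 20 meets gear-1 tooth 6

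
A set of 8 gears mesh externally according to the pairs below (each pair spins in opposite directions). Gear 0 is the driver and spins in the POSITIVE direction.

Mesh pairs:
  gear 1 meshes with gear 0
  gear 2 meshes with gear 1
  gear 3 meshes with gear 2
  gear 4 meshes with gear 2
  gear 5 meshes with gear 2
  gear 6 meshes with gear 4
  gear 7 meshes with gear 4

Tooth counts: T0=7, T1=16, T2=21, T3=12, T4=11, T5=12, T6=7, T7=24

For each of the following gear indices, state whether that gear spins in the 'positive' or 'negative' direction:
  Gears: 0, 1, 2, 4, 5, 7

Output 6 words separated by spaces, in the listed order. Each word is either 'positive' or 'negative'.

Answer: positive negative positive negative negative positive

Derivation:
Gear 0 (driver): positive (depth 0)
  gear 1: meshes with gear 0 -> depth 1 -> negative (opposite of gear 0)
  gear 2: meshes with gear 1 -> depth 2 -> positive (opposite of gear 1)
  gear 3: meshes with gear 2 -> depth 3 -> negative (opposite of gear 2)
  gear 4: meshes with gear 2 -> depth 3 -> negative (opposite of gear 2)
  gear 5: meshes with gear 2 -> depth 3 -> negative (opposite of gear 2)
  gear 6: meshes with gear 4 -> depth 4 -> positive (opposite of gear 4)
  gear 7: meshes with gear 4 -> depth 4 -> positive (opposite of gear 4)
Queried indices 0, 1, 2, 4, 5, 7 -> positive, negative, positive, negative, negative, positive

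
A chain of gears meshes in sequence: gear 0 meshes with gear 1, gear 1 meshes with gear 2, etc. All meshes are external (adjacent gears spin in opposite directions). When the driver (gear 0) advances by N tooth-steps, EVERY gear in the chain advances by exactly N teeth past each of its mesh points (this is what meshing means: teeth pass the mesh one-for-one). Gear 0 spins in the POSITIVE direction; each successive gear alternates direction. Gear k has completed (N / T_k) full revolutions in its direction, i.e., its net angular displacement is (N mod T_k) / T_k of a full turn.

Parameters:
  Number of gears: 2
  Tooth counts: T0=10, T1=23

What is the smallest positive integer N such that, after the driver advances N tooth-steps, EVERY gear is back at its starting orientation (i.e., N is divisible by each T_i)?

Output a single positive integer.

Gear k returns to start when N is a multiple of T_k.
All gears at start simultaneously when N is a common multiple of [10, 23]; the smallest such N is lcm(10, 23).
Start: lcm = T0 = 10
Fold in T1=23: gcd(10, 23) = 1; lcm(10, 23) = 10 * 23 / 1 = 230 / 1 = 230
Full cycle length = 230

Answer: 230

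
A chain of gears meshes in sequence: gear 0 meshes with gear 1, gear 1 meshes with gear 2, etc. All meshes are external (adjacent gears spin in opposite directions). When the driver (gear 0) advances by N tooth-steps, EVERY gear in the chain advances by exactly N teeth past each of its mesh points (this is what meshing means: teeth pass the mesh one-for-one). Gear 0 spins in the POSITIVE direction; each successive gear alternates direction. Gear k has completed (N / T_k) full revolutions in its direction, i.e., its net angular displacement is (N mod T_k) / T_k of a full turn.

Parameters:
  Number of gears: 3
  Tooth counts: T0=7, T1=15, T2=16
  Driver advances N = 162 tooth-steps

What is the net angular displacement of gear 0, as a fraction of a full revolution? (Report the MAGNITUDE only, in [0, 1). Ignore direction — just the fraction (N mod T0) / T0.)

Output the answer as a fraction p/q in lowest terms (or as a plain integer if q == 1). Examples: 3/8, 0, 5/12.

Answer: 1/7

Derivation:
Chain of 3 gears, tooth counts: [7, 15, 16]
  gear 0: T0=7, direction=positive, advance = 162 mod 7 = 1 teeth = 1/7 turn
  gear 1: T1=15, direction=negative, advance = 162 mod 15 = 12 teeth = 12/15 turn
  gear 2: T2=16, direction=positive, advance = 162 mod 16 = 2 teeth = 2/16 turn
Gear 0: 162 mod 7 = 1
Fraction = 1 / 7 = 1/7 (gcd(1,7)=1) = 1/7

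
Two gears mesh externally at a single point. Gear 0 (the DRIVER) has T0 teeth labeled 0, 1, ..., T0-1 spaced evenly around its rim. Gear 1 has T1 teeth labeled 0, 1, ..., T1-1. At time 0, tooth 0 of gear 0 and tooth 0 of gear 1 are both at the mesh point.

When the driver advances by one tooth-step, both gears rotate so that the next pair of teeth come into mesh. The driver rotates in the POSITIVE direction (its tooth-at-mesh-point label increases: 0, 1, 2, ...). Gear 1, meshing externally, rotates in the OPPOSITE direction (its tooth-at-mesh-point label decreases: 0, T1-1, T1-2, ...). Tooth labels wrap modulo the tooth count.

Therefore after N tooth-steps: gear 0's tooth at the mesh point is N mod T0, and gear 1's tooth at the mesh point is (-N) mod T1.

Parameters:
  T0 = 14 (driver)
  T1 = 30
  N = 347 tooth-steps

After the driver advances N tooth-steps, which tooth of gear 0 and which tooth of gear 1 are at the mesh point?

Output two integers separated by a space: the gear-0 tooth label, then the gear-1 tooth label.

Gear 0 (driver, T0=14): tooth at mesh = N mod T0
  347 = 24 * 14 + 11, so 347 mod 14 = 11
  gear 0 tooth = 11
Gear 1 (driven, T1=30): tooth at mesh = (-N) mod T1
  347 = 11 * 30 + 17, so 347 mod 30 = 17
  (-347) mod 30 = (-17) mod 30 = 30 - 17 = 13
Mesh after 347 steps: gear-0 tooth 11 meets gear-1 tooth 13

Answer: 11 13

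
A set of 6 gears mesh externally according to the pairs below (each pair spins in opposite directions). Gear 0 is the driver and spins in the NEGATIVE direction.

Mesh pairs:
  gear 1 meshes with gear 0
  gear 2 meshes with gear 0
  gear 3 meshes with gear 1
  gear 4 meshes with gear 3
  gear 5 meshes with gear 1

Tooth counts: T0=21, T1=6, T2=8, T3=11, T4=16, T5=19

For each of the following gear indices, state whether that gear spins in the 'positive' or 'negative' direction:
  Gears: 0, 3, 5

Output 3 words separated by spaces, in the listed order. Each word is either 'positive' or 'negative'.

Gear 0 (driver): negative (depth 0)
  gear 1: meshes with gear 0 -> depth 1 -> positive (opposite of gear 0)
  gear 2: meshes with gear 0 -> depth 1 -> positive (opposite of gear 0)
  gear 3: meshes with gear 1 -> depth 2 -> negative (opposite of gear 1)
  gear 4: meshes with gear 3 -> depth 3 -> positive (opposite of gear 3)
  gear 5: meshes with gear 1 -> depth 2 -> negative (opposite of gear 1)
Queried indices 0, 3, 5 -> negative, negative, negative

Answer: negative negative negative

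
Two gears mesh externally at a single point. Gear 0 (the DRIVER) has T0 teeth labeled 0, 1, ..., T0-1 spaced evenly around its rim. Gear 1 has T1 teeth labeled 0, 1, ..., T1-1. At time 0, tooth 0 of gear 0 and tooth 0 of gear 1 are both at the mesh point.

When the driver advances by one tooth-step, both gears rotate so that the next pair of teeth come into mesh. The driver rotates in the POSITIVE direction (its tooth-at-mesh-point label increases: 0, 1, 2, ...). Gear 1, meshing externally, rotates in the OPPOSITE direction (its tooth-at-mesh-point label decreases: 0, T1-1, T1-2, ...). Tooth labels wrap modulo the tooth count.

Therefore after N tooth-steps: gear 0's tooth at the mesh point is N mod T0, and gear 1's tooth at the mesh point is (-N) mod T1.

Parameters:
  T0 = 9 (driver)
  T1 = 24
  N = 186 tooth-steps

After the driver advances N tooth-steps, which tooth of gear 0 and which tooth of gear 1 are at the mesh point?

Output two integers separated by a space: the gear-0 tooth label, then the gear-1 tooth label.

Gear 0 (driver, T0=9): tooth at mesh = N mod T0
  186 = 20 * 9 + 6, so 186 mod 9 = 6
  gear 0 tooth = 6
Gear 1 (driven, T1=24): tooth at mesh = (-N) mod T1
  186 = 7 * 24 + 18, so 186 mod 24 = 18
  (-186) mod 24 = (-18) mod 24 = 24 - 18 = 6
Mesh after 186 steps: gear-0 tooth 6 meets gear-1 tooth 6

Answer: 6 6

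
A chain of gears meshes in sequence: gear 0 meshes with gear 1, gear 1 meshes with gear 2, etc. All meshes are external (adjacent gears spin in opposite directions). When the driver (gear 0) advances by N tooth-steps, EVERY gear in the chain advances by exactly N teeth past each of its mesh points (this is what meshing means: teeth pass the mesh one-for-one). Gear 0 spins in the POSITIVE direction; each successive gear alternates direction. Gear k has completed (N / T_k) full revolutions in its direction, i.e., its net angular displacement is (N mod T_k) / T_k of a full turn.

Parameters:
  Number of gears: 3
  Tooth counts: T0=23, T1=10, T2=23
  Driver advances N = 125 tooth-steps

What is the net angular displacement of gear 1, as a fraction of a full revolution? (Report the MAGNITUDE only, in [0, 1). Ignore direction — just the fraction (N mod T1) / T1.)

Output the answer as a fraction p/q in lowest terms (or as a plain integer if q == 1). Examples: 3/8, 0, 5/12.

Chain of 3 gears, tooth counts: [23, 10, 23]
  gear 0: T0=23, direction=positive, advance = 125 mod 23 = 10 teeth = 10/23 turn
  gear 1: T1=10, direction=negative, advance = 125 mod 10 = 5 teeth = 5/10 turn
  gear 2: T2=23, direction=positive, advance = 125 mod 23 = 10 teeth = 10/23 turn
Gear 1: 125 mod 10 = 5
Fraction = 5 / 10 = 1/2 (gcd(5,10)=5) = 1/2

Answer: 1/2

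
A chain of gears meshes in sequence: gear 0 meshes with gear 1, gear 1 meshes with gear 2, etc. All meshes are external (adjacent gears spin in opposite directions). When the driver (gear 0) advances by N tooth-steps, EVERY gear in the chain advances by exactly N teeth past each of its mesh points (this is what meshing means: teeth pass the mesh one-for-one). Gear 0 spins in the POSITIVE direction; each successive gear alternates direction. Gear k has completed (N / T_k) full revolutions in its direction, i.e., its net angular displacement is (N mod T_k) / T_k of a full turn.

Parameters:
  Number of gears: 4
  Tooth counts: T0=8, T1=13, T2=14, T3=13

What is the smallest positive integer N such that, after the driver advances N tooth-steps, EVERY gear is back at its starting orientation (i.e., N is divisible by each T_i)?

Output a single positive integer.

Gear k returns to start when N is a multiple of T_k.
All gears at start simultaneously when N is a common multiple of [8, 13, 14, 13]; the smallest such N is lcm(8, 13, 14, 13).
Start: lcm = T0 = 8
Fold in T1=13: gcd(8, 13) = 1; lcm(8, 13) = 8 * 13 / 1 = 104 / 1 = 104
Fold in T2=14: gcd(104, 14) = 2; lcm(104, 14) = 104 * 14 / 2 = 1456 / 2 = 728
Fold in T3=13: gcd(728, 13) = 13; lcm(728, 13) = 728 * 13 / 13 = 9464 / 13 = 728
Full cycle length = 728

Answer: 728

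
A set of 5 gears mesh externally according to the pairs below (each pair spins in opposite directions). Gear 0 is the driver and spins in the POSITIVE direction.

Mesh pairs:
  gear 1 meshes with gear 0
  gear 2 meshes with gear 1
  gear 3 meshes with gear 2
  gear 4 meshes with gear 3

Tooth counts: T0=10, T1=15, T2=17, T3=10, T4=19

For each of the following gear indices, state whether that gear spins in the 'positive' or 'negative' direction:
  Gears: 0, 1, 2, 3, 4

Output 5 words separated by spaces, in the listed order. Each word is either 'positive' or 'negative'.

Answer: positive negative positive negative positive

Derivation:
Gear 0 (driver): positive (depth 0)
  gear 1: meshes with gear 0 -> depth 1 -> negative (opposite of gear 0)
  gear 2: meshes with gear 1 -> depth 2 -> positive (opposite of gear 1)
  gear 3: meshes with gear 2 -> depth 3 -> negative (opposite of gear 2)
  gear 4: meshes with gear 3 -> depth 4 -> positive (opposite of gear 3)
Queried indices 0, 1, 2, 3, 4 -> positive, negative, positive, negative, positive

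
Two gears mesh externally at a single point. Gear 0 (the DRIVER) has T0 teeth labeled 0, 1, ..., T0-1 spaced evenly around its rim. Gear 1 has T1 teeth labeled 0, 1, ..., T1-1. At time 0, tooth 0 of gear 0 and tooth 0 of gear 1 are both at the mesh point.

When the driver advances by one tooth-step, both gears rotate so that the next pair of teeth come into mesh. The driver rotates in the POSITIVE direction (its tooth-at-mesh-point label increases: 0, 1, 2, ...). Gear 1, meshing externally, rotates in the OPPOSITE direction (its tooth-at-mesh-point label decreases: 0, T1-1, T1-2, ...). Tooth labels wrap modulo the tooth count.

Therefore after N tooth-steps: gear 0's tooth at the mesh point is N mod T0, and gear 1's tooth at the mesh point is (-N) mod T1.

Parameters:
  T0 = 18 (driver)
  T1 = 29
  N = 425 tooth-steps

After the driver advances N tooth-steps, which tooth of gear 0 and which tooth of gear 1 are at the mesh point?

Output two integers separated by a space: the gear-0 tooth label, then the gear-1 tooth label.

Answer: 11 10

Derivation:
Gear 0 (driver, T0=18): tooth at mesh = N mod T0
  425 = 23 * 18 + 11, so 425 mod 18 = 11
  gear 0 tooth = 11
Gear 1 (driven, T1=29): tooth at mesh = (-N) mod T1
  425 = 14 * 29 + 19, so 425 mod 29 = 19
  (-425) mod 29 = (-19) mod 29 = 29 - 19 = 10
Mesh after 425 steps: gear-0 tooth 11 meets gear-1 tooth 10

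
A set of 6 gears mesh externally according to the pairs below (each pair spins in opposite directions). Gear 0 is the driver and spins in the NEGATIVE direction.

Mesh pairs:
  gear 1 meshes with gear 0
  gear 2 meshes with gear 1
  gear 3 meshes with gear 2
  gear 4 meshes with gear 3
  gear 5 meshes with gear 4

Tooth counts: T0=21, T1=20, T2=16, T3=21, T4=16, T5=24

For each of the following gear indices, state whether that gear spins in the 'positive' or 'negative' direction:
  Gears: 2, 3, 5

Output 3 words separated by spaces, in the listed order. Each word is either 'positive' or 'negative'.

Gear 0 (driver): negative (depth 0)
  gear 1: meshes with gear 0 -> depth 1 -> positive (opposite of gear 0)
  gear 2: meshes with gear 1 -> depth 2 -> negative (opposite of gear 1)
  gear 3: meshes with gear 2 -> depth 3 -> positive (opposite of gear 2)
  gear 4: meshes with gear 3 -> depth 4 -> negative (opposite of gear 3)
  gear 5: meshes with gear 4 -> depth 5 -> positive (opposite of gear 4)
Queried indices 2, 3, 5 -> negative, positive, positive

Answer: negative positive positive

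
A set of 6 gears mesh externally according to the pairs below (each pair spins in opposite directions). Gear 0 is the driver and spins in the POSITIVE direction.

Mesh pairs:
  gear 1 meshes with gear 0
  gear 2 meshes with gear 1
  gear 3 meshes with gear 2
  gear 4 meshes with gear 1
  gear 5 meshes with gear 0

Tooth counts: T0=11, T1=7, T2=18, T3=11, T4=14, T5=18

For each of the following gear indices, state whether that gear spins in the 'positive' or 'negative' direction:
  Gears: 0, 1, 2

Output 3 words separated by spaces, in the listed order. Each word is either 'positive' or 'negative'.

Answer: positive negative positive

Derivation:
Gear 0 (driver): positive (depth 0)
  gear 1: meshes with gear 0 -> depth 1 -> negative (opposite of gear 0)
  gear 2: meshes with gear 1 -> depth 2 -> positive (opposite of gear 1)
  gear 3: meshes with gear 2 -> depth 3 -> negative (opposite of gear 2)
  gear 4: meshes with gear 1 -> depth 2 -> positive (opposite of gear 1)
  gear 5: meshes with gear 0 -> depth 1 -> negative (opposite of gear 0)
Queried indices 0, 1, 2 -> positive, negative, positive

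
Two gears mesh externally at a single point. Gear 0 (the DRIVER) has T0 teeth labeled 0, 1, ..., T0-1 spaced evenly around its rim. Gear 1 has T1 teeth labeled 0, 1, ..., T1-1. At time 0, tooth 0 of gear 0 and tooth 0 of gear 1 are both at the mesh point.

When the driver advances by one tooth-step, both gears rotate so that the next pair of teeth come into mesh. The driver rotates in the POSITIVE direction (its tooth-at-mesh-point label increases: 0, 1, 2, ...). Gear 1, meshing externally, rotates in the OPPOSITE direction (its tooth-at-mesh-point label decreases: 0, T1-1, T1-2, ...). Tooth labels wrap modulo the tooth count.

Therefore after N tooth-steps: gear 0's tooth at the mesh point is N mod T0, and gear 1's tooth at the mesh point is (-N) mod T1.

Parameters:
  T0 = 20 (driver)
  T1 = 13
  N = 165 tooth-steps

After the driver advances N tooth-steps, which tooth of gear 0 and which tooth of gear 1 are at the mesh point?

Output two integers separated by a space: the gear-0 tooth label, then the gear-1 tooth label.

Answer: 5 4

Derivation:
Gear 0 (driver, T0=20): tooth at mesh = N mod T0
  165 = 8 * 20 + 5, so 165 mod 20 = 5
  gear 0 tooth = 5
Gear 1 (driven, T1=13): tooth at mesh = (-N) mod T1
  165 = 12 * 13 + 9, so 165 mod 13 = 9
  (-165) mod 13 = (-9) mod 13 = 13 - 9 = 4
Mesh after 165 steps: gear-0 tooth 5 meets gear-1 tooth 4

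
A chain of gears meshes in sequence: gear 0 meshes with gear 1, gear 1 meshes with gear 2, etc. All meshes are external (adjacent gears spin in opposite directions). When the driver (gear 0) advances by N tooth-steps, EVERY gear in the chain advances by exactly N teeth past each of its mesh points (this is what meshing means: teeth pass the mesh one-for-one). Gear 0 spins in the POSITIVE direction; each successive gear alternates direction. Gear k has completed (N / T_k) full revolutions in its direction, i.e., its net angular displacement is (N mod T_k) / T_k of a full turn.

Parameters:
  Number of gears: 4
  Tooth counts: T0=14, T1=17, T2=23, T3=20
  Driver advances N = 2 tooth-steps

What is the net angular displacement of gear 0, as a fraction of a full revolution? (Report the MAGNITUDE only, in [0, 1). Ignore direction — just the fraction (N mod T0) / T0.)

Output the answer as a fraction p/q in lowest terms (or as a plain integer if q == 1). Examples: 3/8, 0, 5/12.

Answer: 1/7

Derivation:
Chain of 4 gears, tooth counts: [14, 17, 23, 20]
  gear 0: T0=14, direction=positive, advance = 2 mod 14 = 2 teeth = 2/14 turn
  gear 1: T1=17, direction=negative, advance = 2 mod 17 = 2 teeth = 2/17 turn
  gear 2: T2=23, direction=positive, advance = 2 mod 23 = 2 teeth = 2/23 turn
  gear 3: T3=20, direction=negative, advance = 2 mod 20 = 2 teeth = 2/20 turn
Gear 0: 2 mod 14 = 2
Fraction = 2 / 14 = 1/7 (gcd(2,14)=2) = 1/7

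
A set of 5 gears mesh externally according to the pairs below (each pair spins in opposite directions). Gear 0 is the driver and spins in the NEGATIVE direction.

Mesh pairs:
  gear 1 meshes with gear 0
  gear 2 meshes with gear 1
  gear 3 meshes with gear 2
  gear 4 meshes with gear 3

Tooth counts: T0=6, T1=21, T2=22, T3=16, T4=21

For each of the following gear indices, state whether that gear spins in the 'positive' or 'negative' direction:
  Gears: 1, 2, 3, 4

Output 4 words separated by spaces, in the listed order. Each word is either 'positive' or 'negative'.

Answer: positive negative positive negative

Derivation:
Gear 0 (driver): negative (depth 0)
  gear 1: meshes with gear 0 -> depth 1 -> positive (opposite of gear 0)
  gear 2: meshes with gear 1 -> depth 2 -> negative (opposite of gear 1)
  gear 3: meshes with gear 2 -> depth 3 -> positive (opposite of gear 2)
  gear 4: meshes with gear 3 -> depth 4 -> negative (opposite of gear 3)
Queried indices 1, 2, 3, 4 -> positive, negative, positive, negative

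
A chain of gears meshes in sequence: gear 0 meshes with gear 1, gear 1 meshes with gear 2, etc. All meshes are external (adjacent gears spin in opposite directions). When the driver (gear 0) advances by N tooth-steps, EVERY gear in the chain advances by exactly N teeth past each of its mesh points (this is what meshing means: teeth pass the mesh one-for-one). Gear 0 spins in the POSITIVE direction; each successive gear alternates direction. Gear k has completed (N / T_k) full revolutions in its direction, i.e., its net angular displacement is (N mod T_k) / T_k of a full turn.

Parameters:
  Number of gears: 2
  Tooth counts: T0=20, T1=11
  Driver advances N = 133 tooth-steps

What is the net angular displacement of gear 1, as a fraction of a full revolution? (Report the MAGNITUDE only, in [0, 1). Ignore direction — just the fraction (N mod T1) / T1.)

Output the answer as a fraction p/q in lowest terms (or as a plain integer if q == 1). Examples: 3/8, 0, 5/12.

Answer: 1/11

Derivation:
Chain of 2 gears, tooth counts: [20, 11]
  gear 0: T0=20, direction=positive, advance = 133 mod 20 = 13 teeth = 13/20 turn
  gear 1: T1=11, direction=negative, advance = 133 mod 11 = 1 teeth = 1/11 turn
Gear 1: 133 mod 11 = 1
Fraction = 1 / 11 = 1/11 (gcd(1,11)=1) = 1/11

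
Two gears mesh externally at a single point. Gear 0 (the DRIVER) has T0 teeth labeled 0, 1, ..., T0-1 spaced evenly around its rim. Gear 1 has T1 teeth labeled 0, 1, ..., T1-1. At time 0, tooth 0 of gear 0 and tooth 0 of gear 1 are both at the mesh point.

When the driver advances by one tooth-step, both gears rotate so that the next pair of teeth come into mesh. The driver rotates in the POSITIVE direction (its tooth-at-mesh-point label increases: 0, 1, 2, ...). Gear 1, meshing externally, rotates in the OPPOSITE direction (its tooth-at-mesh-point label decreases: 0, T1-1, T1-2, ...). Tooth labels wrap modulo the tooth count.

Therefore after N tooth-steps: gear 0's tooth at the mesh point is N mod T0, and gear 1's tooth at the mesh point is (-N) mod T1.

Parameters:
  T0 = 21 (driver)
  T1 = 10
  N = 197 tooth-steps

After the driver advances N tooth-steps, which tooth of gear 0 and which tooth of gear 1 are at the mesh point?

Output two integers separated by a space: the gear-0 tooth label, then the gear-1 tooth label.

Gear 0 (driver, T0=21): tooth at mesh = N mod T0
  197 = 9 * 21 + 8, so 197 mod 21 = 8
  gear 0 tooth = 8
Gear 1 (driven, T1=10): tooth at mesh = (-N) mod T1
  197 = 19 * 10 + 7, so 197 mod 10 = 7
  (-197) mod 10 = (-7) mod 10 = 10 - 7 = 3
Mesh after 197 steps: gear-0 tooth 8 meets gear-1 tooth 3

Answer: 8 3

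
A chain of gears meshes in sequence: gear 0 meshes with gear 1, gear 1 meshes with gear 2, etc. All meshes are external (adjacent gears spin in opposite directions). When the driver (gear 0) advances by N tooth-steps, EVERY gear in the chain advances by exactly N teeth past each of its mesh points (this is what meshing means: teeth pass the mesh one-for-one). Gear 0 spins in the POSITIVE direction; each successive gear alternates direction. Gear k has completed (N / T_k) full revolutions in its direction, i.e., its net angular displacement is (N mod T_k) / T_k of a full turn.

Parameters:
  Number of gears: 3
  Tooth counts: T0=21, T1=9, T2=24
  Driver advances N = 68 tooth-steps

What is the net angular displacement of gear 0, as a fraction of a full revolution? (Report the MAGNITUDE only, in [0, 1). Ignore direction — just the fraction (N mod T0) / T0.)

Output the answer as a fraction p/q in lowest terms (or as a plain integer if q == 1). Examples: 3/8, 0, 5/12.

Answer: 5/21

Derivation:
Chain of 3 gears, tooth counts: [21, 9, 24]
  gear 0: T0=21, direction=positive, advance = 68 mod 21 = 5 teeth = 5/21 turn
  gear 1: T1=9, direction=negative, advance = 68 mod 9 = 5 teeth = 5/9 turn
  gear 2: T2=24, direction=positive, advance = 68 mod 24 = 20 teeth = 20/24 turn
Gear 0: 68 mod 21 = 5
Fraction = 5 / 21 = 5/21 (gcd(5,21)=1) = 5/21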